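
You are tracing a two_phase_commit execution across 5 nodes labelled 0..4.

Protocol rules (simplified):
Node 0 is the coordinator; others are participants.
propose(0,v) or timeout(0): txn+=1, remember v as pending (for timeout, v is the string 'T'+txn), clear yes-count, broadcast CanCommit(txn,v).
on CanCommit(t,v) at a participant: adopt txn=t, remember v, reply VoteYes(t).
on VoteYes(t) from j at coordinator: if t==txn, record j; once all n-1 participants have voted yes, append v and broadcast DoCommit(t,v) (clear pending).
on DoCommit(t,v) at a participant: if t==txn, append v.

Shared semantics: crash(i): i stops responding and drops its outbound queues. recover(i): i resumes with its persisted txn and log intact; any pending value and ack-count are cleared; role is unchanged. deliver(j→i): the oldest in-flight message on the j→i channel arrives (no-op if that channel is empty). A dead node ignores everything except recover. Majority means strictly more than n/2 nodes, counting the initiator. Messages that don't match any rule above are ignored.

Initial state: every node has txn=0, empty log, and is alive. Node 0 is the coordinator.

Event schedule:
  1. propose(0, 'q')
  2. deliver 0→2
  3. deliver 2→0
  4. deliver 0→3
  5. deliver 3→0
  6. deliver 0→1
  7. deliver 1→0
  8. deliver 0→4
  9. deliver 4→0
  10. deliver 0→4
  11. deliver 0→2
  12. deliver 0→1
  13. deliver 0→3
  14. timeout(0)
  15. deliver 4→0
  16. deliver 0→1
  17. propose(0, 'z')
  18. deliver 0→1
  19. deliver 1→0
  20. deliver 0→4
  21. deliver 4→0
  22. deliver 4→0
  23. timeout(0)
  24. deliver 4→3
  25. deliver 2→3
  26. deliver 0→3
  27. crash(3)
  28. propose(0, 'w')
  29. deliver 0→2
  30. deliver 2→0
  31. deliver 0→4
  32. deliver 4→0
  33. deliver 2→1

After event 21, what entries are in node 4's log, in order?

after 1 — propose(0,'q'): n0:coor/t1/[-]
after 2 — deliver 0→2: n2:part/t1/[-]
after 3 — deliver 2→0: ·
after 4 — deliver 0→3: n3:part/t1/[-]
after 5 — deliver 3→0: ·
after 6 — deliver 0→1: n1:part/t1/[-]
after 7 — deliver 1→0: ·
after 8 — deliver 0→4: n4:part/t1/[-]
after 9 — deliver 4→0: n0:coor/t1/[q]
after 10 — deliver 0→4: n4:part/t1/[q]
after 11 — deliver 0→2: n2:part/t1/[q]
after 12 — deliver 0→1: n1:part/t1/[q]
after 13 — deliver 0→3: n3:part/t1/[q]
after 14 — timeout(0): n0:coor/t2/[q]
after 15 — deliver 4→0: ·
after 16 — deliver 0→1: n1:part/t2/[q]
after 17 — propose(0,'z'): n0:coor/t3/[q]
after 18 — deliver 0→1: n1:part/t3/[q]
after 19 — deliver 1→0: ·
after 20 — deliver 0→4: n4:part/t2/[q]
after 21 — deliver 4→0: ·

q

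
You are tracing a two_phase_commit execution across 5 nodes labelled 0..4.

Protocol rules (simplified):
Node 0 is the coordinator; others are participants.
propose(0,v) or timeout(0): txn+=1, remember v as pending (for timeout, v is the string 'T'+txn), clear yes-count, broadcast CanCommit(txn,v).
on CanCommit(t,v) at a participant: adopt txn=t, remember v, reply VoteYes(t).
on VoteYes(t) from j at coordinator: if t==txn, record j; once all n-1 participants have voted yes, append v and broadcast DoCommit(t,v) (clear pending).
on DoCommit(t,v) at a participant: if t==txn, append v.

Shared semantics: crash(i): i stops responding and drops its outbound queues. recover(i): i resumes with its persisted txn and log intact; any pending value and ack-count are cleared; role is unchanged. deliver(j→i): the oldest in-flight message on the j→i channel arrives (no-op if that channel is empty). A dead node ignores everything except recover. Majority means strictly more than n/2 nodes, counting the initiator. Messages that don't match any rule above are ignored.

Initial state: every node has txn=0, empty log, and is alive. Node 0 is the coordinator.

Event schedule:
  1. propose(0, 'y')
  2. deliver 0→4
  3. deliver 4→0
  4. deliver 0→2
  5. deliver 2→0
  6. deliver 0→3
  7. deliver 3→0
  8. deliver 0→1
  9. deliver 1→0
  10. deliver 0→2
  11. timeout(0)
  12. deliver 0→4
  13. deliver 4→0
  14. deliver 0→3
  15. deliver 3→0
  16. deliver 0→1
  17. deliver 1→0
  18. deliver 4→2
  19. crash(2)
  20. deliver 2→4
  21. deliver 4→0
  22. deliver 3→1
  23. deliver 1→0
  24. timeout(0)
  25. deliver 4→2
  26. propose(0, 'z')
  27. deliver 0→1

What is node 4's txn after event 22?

1

step 1 propose(0,'y'): 0={coor,t=1,log=-}
step 2 deliver 0→4: 4={part,t=1,log=-}
step 3 deliver 4→0: —
step 4 deliver 0→2: 2={part,t=1,log=-}
step 5 deliver 2→0: —
step 6 deliver 0→3: 3={part,t=1,log=-}
step 7 deliver 3→0: —
step 8 deliver 0→1: 1={part,t=1,log=-}
step 9 deliver 1→0: 0={coor,t=1,log=y}
step 10 deliver 0→2: 2={part,t=1,log=y}
step 11 timeout(0): 0={coor,t=2,log=y}
step 12 deliver 0→4: 4={part,t=1,log=y}
step 13 deliver 4→0: —
step 14 deliver 0→3: 3={part,t=1,log=y}
step 15 deliver 3→0: —
step 16 deliver 0→1: 1={part,t=1,log=y}
step 17 deliver 1→0: —
step 18 deliver 4→2: —
step 19 crash(2): 2={✗part,t=1,log=y}
step 20 deliver 2→4: —
step 21 deliver 4→0: —
step 22 deliver 3→1: —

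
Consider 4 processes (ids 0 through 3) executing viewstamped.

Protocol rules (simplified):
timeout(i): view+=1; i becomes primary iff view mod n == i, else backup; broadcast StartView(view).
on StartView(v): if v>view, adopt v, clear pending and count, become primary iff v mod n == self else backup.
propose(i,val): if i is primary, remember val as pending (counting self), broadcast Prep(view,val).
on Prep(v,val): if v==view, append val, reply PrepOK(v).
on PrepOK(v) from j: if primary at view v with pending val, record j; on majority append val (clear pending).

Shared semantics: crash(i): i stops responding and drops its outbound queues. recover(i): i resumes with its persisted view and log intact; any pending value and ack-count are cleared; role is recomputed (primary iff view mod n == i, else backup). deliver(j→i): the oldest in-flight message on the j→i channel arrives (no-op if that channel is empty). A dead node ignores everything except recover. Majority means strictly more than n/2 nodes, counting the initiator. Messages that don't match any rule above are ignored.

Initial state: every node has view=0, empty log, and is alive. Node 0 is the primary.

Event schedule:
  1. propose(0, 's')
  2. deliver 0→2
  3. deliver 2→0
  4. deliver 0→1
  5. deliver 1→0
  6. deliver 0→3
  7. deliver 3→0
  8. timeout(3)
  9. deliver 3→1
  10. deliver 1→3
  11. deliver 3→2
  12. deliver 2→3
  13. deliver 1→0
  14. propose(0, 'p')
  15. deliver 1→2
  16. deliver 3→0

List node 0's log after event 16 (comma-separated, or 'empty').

1. propose(0,'s'):  nop
2. deliver 0→2:  <2:back v0 s>
3. deliver 2→0:  nop
4. deliver 0→1:  <1:back v0 s>
5. deliver 1→0:  <0:prim v0 s>
6. deliver 0→3:  <3:back v0 s>
7. deliver 3→0:  nop
8. timeout(3):  <3:back v1 s>
9. deliver 3→1:  <1:prim v1 s>
10. deliver 1→3:  nop
11. deliver 3→2:  <2:back v1 s>
12. deliver 2→3:  nop
13. deliver 1→0:  nop
14. propose(0,'p'):  nop
15. deliver 1→2:  nop
16. deliver 3→0:  <0:back v1 s>

s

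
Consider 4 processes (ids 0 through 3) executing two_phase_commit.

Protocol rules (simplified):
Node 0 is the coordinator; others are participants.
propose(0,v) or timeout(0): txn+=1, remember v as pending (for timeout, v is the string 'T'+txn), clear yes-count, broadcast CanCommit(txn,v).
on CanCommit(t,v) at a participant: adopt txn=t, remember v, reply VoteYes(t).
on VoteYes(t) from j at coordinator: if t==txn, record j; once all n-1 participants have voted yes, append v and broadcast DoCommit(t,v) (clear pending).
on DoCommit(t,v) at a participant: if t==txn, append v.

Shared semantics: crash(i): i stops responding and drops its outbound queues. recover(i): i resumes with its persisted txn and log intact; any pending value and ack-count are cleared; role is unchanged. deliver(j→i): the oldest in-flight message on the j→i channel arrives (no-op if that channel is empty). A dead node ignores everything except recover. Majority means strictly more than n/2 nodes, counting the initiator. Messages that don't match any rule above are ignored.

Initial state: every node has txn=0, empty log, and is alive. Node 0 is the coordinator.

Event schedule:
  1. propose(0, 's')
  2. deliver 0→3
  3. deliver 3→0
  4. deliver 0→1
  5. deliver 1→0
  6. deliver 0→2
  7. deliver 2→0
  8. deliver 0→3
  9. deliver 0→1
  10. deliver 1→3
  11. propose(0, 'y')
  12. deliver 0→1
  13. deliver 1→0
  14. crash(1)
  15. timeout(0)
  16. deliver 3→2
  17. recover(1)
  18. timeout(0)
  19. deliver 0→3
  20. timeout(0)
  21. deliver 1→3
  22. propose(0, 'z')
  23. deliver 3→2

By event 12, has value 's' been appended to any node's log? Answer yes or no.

yes

[1] propose(0,'s') → N0(coor t1 [-])
[2] deliver 0→3 → N3(part t1 [-])
[3] deliver 3→0 → ∅
[4] deliver 0→1 → N1(part t1 [-])
[5] deliver 1→0 → ∅
[6] deliver 0→2 → N2(part t1 [-])
[7] deliver 2→0 → N0(coor t1 [s])
[8] deliver 0→3 → N3(part t1 [s])
[9] deliver 0→1 → N1(part t1 [s])
[10] deliver 1→3 → ∅
[11] propose(0,'y') → N0(coor t2 [s])
[12] deliver 0→1 → N1(part t2 [s])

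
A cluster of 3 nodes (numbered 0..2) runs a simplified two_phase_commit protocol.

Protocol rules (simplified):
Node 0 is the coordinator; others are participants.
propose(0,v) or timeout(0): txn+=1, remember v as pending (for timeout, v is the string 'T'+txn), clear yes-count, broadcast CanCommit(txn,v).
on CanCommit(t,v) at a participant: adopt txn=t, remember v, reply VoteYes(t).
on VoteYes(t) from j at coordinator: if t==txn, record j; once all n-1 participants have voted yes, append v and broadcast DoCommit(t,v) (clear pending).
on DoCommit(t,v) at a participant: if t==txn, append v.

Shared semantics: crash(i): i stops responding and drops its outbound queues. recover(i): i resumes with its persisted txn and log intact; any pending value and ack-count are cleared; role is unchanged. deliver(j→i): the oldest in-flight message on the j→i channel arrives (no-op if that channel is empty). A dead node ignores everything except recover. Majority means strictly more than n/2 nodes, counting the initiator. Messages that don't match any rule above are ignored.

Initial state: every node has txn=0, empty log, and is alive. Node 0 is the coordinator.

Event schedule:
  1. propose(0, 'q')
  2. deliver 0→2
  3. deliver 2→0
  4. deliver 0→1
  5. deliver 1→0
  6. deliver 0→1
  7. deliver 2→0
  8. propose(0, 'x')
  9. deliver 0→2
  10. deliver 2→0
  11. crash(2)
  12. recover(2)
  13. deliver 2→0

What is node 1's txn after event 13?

1

after 1 — propose(0,'q'): n0:coor/t1/[-]
after 2 — deliver 0→2: n2:part/t1/[-]
after 3 — deliver 2→0: ·
after 4 — deliver 0→1: n1:part/t1/[-]
after 5 — deliver 1→0: n0:coor/t1/[q]
after 6 — deliver 0→1: n1:part/t1/[q]
after 7 — deliver 2→0: ·
after 8 — propose(0,'x'): n0:coor/t2/[q]
after 9 — deliver 0→2: n2:part/t1/[q]
after 10 — deliver 2→0: ·
after 11 — crash(2): n2:✗part/t1/[q]
after 12 — recover(2): n2:part/t1/[q]
after 13 — deliver 2→0: ·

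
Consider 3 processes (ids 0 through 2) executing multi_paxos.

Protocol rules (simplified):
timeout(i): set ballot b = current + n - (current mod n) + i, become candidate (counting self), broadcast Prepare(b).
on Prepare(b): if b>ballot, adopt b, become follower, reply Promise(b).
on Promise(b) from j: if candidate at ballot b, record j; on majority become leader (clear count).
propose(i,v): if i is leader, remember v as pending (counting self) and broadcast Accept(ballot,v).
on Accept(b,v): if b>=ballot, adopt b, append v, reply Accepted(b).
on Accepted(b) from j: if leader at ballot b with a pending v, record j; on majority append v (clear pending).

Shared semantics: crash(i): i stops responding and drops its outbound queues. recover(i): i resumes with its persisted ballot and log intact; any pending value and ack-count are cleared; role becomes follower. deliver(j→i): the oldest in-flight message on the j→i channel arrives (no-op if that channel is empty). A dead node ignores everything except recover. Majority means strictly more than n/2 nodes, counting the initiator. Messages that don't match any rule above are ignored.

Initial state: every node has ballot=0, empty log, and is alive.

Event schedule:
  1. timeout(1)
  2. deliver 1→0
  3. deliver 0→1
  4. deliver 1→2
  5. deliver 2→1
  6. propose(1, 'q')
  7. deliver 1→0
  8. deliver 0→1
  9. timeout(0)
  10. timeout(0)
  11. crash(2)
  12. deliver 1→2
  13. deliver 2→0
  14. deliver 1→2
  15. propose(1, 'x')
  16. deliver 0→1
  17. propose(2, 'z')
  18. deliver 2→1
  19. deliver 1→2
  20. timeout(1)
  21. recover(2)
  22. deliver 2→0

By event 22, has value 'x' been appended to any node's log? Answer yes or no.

no

[1] timeout(1) → N1(cand b4 [-])
[2] deliver 1→0 → N0(foll b4 [-])
[3] deliver 0→1 → N1(lead b4 [-])
[4] deliver 1→2 → N2(foll b4 [-])
[5] deliver 2→1 → ∅
[6] propose(1,'q') → ∅
[7] deliver 1→0 → N0(foll b4 [q])
[8] deliver 0→1 → N1(lead b4 [q])
[9] timeout(0) → N0(cand b6 [q])
[10] timeout(0) → N0(cand b9 [q])
[11] crash(2) → N2(✗foll b4 [-])
[12] deliver 1→2 → ∅
[13] deliver 2→0 → ∅
[14] deliver 1→2 → ∅
[15] propose(1,'x') → ∅
[16] deliver 0→1 → N1(foll b6 [q])
[17] propose(2,'z') → ∅
[18] deliver 2→1 → ∅
[19] deliver 1→2 → ∅
[20] timeout(1) → N1(cand b10 [q])
[21] recover(2) → N2(foll b4 [-])
[22] deliver 2→0 → ∅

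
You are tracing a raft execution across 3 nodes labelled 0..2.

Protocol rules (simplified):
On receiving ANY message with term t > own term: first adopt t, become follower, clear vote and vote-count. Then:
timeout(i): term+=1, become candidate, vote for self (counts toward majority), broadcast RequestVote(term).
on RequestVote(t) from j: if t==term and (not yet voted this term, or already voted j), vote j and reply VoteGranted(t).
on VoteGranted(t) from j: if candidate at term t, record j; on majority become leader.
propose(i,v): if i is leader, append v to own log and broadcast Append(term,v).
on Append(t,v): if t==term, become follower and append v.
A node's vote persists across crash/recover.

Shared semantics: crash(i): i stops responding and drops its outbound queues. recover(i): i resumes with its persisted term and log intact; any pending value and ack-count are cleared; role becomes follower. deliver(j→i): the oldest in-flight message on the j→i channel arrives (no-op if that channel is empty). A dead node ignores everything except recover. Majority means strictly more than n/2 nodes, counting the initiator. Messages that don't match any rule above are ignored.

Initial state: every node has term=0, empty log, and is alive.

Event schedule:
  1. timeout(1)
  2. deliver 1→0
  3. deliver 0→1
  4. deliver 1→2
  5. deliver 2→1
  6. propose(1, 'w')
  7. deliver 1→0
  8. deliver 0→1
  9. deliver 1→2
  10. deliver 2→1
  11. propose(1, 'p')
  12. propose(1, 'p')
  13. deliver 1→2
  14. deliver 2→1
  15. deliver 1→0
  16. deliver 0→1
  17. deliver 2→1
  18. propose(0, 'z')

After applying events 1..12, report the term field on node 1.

1

1. timeout(1):  <1:cand t1 ->
2. deliver 1→0:  <0:foll t1 ->
3. deliver 0→1:  <1:lead t1 ->
4. deliver 1→2:  <2:foll t1 ->
5. deliver 2→1:  nop
6. propose(1,'w'):  <1:lead t1 w>
7. deliver 1→0:  <0:foll t1 w>
8. deliver 0→1:  nop
9. deliver 1→2:  <2:foll t1 w>
10. deliver 2→1:  nop
11. propose(1,'p'):  <1:lead t1 w,p>
12. propose(1,'p'):  <1:lead t1 w,p,p>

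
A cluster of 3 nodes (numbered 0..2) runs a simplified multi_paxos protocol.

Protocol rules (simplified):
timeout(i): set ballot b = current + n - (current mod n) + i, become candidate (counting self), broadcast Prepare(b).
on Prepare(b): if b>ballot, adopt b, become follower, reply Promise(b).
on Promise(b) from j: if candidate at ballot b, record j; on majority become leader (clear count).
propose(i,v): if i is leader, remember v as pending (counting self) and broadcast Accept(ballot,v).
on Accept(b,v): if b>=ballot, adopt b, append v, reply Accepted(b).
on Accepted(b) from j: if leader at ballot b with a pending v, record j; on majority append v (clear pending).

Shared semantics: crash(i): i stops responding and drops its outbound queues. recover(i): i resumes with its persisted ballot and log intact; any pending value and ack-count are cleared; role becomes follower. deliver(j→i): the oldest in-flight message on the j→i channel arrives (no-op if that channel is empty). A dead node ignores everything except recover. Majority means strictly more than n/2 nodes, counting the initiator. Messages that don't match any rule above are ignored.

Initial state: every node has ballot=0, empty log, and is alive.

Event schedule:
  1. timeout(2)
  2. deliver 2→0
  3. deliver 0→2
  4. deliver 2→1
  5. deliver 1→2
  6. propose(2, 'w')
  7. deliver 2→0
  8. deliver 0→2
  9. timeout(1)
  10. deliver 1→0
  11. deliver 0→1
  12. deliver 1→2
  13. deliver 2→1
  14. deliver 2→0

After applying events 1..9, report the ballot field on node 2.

e1 timeout(2): 2[cand,b=5,-]
e2 deliver 2→0: 0[foll,b=5,-]
e3 deliver 0→2: 2[lead,b=5,-]
e4 deliver 2→1: 1[foll,b=5,-]
e5 deliver 1→2: ·
e6 propose(2,'w'): ·
e7 deliver 2→0: 0[foll,b=5,w]
e8 deliver 0→2: 2[lead,b=5,w]
e9 timeout(1): 1[cand,b=7,-]

5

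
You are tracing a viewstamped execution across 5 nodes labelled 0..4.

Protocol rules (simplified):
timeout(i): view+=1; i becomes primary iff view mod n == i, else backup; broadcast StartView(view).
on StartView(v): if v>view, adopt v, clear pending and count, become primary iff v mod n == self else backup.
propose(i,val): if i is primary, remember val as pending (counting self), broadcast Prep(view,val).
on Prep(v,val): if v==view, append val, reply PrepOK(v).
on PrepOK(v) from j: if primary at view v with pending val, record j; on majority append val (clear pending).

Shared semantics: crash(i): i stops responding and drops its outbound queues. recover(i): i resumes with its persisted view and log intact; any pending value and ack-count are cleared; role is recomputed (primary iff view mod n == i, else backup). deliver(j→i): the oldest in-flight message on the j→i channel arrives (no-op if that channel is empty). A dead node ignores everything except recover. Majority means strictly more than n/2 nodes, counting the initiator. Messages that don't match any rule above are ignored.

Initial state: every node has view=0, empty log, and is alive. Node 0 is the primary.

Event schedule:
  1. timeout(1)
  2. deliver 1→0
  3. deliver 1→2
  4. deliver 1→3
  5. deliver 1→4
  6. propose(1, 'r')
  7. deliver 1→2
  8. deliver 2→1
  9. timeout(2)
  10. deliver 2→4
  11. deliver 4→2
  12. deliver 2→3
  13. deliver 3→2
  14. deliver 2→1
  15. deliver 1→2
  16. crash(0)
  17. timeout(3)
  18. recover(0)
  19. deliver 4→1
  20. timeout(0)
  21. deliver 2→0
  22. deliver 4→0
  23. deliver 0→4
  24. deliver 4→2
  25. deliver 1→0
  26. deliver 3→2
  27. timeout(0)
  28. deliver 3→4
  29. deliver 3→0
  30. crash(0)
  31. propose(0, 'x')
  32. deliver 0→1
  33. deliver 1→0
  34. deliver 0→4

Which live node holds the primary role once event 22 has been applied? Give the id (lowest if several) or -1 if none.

[1] timeout(1) → N1(prim v1 [-])
[2] deliver 1→0 → N0(back v1 [-])
[3] deliver 1→2 → N2(back v1 [-])
[4] deliver 1→3 → N3(back v1 [-])
[5] deliver 1→4 → N4(back v1 [-])
[6] propose(1,'r') → ∅
[7] deliver 1→2 → N2(back v1 [r])
[8] deliver 2→1 → ∅
[9] timeout(2) → N2(prim v2 [r])
[10] deliver 2→4 → N4(back v2 [-])
[11] deliver 4→2 → ∅
[12] deliver 2→3 → N3(back v2 [-])
[13] deliver 3→2 → ∅
[14] deliver 2→1 → N1(back v2 [-])
[15] deliver 1→2 → ∅
[16] crash(0) → N0(✗back v1 [-])
[17] timeout(3) → N3(prim v3 [-])
[18] recover(0) → N0(back v1 [-])
[19] deliver 4→1 → ∅
[20] timeout(0) → N0(back v2 [-])
[21] deliver 2→0 → ∅
[22] deliver 4→0 → ∅

2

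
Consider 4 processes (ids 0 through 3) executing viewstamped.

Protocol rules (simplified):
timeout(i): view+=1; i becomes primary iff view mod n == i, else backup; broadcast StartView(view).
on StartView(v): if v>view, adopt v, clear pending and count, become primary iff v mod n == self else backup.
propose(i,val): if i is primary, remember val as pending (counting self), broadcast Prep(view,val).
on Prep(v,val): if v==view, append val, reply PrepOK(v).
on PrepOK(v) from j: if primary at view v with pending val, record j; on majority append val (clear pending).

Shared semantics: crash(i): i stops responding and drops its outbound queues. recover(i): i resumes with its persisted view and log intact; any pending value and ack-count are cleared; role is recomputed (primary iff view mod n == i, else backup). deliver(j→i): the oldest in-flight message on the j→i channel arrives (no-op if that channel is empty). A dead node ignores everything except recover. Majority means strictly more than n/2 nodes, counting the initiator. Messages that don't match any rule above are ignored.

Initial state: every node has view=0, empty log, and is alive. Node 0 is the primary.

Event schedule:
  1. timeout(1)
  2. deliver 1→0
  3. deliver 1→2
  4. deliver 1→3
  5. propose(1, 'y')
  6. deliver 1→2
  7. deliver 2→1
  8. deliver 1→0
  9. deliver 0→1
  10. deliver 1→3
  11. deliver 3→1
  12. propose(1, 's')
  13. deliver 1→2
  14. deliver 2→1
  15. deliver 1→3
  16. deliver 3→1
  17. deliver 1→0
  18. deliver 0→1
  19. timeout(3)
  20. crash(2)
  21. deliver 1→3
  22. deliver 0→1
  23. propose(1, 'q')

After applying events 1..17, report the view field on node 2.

1

after 1 — timeout(1): n1:prim/v1/[-]
after 2 — deliver 1→0: n0:back/v1/[-]
after 3 — deliver 1→2: n2:back/v1/[-]
after 4 — deliver 1→3: n3:back/v1/[-]
after 5 — propose(1,'y'): ·
after 6 — deliver 1→2: n2:back/v1/[y]
after 7 — deliver 2→1: ·
after 8 — deliver 1→0: n0:back/v1/[y]
after 9 — deliver 0→1: n1:prim/v1/[y]
after 10 — deliver 1→3: n3:back/v1/[y]
after 11 — deliver 3→1: ·
after 12 — propose(1,'s'): ·
after 13 — deliver 1→2: n2:back/v1/[y,s]
after 14 — deliver 2→1: ·
after 15 — deliver 1→3: n3:back/v1/[y,s]
after 16 — deliver 3→1: n1:prim/v1/[y,s]
after 17 — deliver 1→0: n0:back/v1/[y,s]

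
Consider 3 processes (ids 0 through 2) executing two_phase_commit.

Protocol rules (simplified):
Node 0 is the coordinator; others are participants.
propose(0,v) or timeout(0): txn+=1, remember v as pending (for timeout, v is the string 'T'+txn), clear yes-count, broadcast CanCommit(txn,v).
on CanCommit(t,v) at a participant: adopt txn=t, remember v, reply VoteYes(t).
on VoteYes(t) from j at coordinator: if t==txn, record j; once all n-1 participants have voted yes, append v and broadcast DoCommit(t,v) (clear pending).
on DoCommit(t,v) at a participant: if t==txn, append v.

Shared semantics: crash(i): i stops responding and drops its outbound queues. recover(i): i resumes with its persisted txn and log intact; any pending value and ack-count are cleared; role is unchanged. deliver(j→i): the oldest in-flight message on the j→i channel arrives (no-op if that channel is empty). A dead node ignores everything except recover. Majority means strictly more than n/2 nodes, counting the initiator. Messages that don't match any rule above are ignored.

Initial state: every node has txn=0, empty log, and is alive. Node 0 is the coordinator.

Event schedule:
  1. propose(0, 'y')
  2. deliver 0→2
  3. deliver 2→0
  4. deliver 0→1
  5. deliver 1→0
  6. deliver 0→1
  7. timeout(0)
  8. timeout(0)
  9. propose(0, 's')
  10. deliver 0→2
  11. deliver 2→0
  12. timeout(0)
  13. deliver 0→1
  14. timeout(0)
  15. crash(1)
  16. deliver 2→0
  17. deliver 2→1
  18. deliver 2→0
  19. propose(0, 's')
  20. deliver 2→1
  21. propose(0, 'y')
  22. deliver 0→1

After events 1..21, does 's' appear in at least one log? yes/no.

1. propose(0,'y'):  <0:coor t1 ->
2. deliver 0→2:  <2:part t1 ->
3. deliver 2→0:  nop
4. deliver 0→1:  <1:part t1 ->
5. deliver 1→0:  <0:coor t1 y>
6. deliver 0→1:  <1:part t1 y>
7. timeout(0):  <0:coor t2 y>
8. timeout(0):  <0:coor t3 y>
9. propose(0,'s'):  <0:coor t4 y>
10. deliver 0→2:  <2:part t1 y>
11. deliver 2→0:  nop
12. timeout(0):  <0:coor t5 y>
13. deliver 0→1:  <1:part t2 y>
14. timeout(0):  <0:coor t6 y>
15. crash(1):  <1:✗part t2 y>
16. deliver 2→0:  nop
17. deliver 2→1:  nop
18. deliver 2→0:  nop
19. propose(0,'s'):  <0:coor t7 y>
20. deliver 2→1:  nop
21. propose(0,'y'):  <0:coor t8 y>

no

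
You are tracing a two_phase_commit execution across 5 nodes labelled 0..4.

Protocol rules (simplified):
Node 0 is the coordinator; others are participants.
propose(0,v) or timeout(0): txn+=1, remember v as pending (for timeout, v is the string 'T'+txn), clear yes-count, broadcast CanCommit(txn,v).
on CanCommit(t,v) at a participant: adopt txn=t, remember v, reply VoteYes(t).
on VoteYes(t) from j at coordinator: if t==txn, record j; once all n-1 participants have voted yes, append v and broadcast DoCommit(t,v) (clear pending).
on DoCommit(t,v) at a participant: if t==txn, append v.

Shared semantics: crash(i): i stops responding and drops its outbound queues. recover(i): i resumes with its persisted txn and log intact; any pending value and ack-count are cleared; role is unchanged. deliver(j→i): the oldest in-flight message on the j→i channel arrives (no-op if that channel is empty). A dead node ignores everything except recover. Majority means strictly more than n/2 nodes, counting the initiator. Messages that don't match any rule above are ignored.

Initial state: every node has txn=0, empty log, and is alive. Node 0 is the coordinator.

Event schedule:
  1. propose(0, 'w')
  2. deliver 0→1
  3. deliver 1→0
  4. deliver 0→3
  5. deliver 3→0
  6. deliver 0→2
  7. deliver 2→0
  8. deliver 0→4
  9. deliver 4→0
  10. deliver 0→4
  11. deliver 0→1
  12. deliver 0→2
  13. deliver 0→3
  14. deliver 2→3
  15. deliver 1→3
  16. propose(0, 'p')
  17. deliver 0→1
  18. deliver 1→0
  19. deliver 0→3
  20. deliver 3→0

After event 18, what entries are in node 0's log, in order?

step 1 propose(0,'w'): 0={coor,t=1,log=-}
step 2 deliver 0→1: 1={part,t=1,log=-}
step 3 deliver 1→0: —
step 4 deliver 0→3: 3={part,t=1,log=-}
step 5 deliver 3→0: —
step 6 deliver 0→2: 2={part,t=1,log=-}
step 7 deliver 2→0: —
step 8 deliver 0→4: 4={part,t=1,log=-}
step 9 deliver 4→0: 0={coor,t=1,log=w}
step 10 deliver 0→4: 4={part,t=1,log=w}
step 11 deliver 0→1: 1={part,t=1,log=w}
step 12 deliver 0→2: 2={part,t=1,log=w}
step 13 deliver 0→3: 3={part,t=1,log=w}
step 14 deliver 2→3: —
step 15 deliver 1→3: —
step 16 propose(0,'p'): 0={coor,t=2,log=w}
step 17 deliver 0→1: 1={part,t=2,log=w}
step 18 deliver 1→0: —

w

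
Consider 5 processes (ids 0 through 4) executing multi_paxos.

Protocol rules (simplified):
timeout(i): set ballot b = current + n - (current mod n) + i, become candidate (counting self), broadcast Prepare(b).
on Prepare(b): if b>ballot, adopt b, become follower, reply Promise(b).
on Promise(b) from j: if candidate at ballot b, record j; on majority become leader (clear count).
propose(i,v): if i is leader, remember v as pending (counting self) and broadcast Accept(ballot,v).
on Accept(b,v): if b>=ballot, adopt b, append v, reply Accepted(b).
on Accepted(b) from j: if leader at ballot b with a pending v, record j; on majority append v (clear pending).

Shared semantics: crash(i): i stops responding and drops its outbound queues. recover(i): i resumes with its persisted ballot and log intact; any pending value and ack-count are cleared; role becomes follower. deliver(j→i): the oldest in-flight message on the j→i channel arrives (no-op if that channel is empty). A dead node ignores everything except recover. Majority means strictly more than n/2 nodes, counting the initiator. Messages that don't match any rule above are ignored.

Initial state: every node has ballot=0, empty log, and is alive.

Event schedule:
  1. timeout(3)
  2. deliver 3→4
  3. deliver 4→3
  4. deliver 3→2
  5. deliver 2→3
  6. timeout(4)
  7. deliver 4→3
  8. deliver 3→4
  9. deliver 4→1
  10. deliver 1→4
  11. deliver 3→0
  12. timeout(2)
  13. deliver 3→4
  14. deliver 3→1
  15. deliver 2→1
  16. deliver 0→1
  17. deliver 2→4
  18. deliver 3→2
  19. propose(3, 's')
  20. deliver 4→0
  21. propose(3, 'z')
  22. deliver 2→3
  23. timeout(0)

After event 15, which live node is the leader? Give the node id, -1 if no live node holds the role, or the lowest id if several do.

step 1 timeout(3): 3={cand,b=8,log=-}
step 2 deliver 3→4: 4={foll,b=8,log=-}
step 3 deliver 4→3: —
step 4 deliver 3→2: 2={foll,b=8,log=-}
step 5 deliver 2→3: 3={lead,b=8,log=-}
step 6 timeout(4): 4={cand,b=14,log=-}
step 7 deliver 4→3: 3={foll,b=14,log=-}
step 8 deliver 3→4: —
step 9 deliver 4→1: 1={foll,b=14,log=-}
step 10 deliver 1→4: 4={lead,b=14,log=-}
step 11 deliver 3→0: 0={foll,b=8,log=-}
step 12 timeout(2): 2={cand,b=12,log=-}
step 13 deliver 3→4: —
step 14 deliver 3→1: —
step 15 deliver 2→1: —

4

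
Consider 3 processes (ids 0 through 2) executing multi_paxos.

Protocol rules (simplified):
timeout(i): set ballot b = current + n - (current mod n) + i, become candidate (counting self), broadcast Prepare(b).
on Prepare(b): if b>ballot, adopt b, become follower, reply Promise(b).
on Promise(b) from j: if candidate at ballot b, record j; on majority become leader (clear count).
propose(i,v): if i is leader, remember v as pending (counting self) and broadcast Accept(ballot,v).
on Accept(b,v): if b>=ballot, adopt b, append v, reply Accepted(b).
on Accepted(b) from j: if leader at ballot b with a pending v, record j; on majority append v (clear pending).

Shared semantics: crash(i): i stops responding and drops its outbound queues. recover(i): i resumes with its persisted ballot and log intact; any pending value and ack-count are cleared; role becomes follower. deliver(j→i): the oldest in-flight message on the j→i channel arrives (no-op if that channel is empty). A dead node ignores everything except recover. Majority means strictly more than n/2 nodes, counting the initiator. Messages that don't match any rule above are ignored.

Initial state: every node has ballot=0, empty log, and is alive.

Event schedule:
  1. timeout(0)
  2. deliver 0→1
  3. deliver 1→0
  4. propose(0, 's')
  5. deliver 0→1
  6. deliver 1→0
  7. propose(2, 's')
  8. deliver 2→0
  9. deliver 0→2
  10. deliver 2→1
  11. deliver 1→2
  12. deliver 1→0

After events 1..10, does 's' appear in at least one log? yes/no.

yes

[1] timeout(0) → N0(cand b3 [-])
[2] deliver 0→1 → N1(foll b3 [-])
[3] deliver 1→0 → N0(lead b3 [-])
[4] propose(0,'s') → ∅
[5] deliver 0→1 → N1(foll b3 [s])
[6] deliver 1→0 → N0(lead b3 [s])
[7] propose(2,'s') → ∅
[8] deliver 2→0 → ∅
[9] deliver 0→2 → N2(foll b3 [-])
[10] deliver 2→1 → ∅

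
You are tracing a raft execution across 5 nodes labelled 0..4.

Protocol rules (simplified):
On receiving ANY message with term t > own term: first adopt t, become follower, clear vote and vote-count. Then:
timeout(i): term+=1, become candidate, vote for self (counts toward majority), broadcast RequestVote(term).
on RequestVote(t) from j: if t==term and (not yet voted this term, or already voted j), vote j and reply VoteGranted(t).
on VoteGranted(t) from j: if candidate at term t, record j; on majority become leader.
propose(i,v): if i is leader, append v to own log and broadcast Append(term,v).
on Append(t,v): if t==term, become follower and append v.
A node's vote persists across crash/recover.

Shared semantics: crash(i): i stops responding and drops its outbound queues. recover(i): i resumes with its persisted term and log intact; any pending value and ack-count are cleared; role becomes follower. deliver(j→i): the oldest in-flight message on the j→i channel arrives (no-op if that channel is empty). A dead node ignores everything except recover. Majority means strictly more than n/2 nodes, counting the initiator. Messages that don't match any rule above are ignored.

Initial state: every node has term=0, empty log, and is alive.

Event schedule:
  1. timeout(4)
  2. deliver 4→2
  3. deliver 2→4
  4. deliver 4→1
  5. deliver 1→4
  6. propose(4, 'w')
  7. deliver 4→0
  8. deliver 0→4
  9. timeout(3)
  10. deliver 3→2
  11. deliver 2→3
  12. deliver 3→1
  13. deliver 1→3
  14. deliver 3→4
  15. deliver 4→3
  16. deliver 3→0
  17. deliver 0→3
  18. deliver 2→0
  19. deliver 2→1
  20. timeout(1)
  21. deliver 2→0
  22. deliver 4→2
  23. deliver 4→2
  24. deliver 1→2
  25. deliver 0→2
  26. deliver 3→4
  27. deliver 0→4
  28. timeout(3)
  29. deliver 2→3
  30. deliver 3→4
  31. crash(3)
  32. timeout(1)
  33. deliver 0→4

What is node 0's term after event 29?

step 1 timeout(4): 4={cand,t=1,log=-}
step 2 deliver 4→2: 2={foll,t=1,log=-}
step 3 deliver 2→4: —
step 4 deliver 4→1: 1={foll,t=1,log=-}
step 5 deliver 1→4: 4={lead,t=1,log=-}
step 6 propose(4,'w'): 4={lead,t=1,log=w}
step 7 deliver 4→0: 0={foll,t=1,log=-}
step 8 deliver 0→4: —
step 9 timeout(3): 3={cand,t=1,log=-}
step 10 deliver 3→2: —
step 11 deliver 2→3: —
step 12 deliver 3→1: —
step 13 deliver 1→3: —
step 14 deliver 3→4: —
step 15 deliver 4→3: —
step 16 deliver 3→0: —
step 17 deliver 0→3: —
step 18 deliver 2→0: —
step 19 deliver 2→1: —
step 20 timeout(1): 1={cand,t=2,log=-}
step 21 deliver 2→0: —
step 22 deliver 4→2: 2={foll,t=1,log=w}
step 23 deliver 4→2: —
step 24 deliver 1→2: 2={foll,t=2,log=w}
step 25 deliver 0→2: —
step 26 deliver 3→4: —
step 27 deliver 0→4: —
step 28 timeout(3): 3={cand,t=2,log=-}
step 29 deliver 2→3: —

1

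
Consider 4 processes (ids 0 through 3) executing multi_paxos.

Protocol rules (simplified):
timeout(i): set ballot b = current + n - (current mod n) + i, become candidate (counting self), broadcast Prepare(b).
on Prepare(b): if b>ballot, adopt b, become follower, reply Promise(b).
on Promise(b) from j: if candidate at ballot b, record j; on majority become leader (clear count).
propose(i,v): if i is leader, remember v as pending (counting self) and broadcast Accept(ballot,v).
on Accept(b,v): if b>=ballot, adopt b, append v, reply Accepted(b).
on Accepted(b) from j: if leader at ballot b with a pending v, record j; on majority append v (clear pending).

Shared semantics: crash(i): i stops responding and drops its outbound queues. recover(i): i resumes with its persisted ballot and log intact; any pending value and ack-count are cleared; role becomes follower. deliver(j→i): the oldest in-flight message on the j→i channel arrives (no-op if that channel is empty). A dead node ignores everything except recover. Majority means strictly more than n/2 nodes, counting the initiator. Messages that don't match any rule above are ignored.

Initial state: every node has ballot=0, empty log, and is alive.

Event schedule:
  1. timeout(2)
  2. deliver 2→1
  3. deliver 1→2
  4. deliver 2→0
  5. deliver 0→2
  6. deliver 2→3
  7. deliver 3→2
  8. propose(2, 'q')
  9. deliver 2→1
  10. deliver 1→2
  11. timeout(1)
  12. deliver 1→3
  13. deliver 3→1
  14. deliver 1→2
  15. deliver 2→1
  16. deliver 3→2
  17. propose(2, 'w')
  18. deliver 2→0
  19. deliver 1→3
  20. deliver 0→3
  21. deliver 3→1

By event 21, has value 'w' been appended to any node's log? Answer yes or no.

no

after 1 — timeout(2): n2:cand/b6/[-]
after 2 — deliver 2→1: n1:foll/b6/[-]
after 3 — deliver 1→2: ·
after 4 — deliver 2→0: n0:foll/b6/[-]
after 5 — deliver 0→2: n2:lead/b6/[-]
after 6 — deliver 2→3: n3:foll/b6/[-]
after 7 — deliver 3→2: ·
after 8 — propose(2,'q'): ·
after 9 — deliver 2→1: n1:foll/b6/[q]
after 10 — deliver 1→2: ·
after 11 — timeout(1): n1:cand/b9/[q]
after 12 — deliver 1→3: n3:foll/b9/[-]
after 13 — deliver 3→1: ·
after 14 — deliver 1→2: n2:foll/b9/[-]
after 15 — deliver 2→1: n1:lead/b9/[q]
after 16 — deliver 3→2: ·
after 17 — propose(2,'w'): ·
after 18 — deliver 2→0: n0:foll/b6/[q]
after 19 — deliver 1→3: ·
after 20 — deliver 0→3: ·
after 21 — deliver 3→1: ·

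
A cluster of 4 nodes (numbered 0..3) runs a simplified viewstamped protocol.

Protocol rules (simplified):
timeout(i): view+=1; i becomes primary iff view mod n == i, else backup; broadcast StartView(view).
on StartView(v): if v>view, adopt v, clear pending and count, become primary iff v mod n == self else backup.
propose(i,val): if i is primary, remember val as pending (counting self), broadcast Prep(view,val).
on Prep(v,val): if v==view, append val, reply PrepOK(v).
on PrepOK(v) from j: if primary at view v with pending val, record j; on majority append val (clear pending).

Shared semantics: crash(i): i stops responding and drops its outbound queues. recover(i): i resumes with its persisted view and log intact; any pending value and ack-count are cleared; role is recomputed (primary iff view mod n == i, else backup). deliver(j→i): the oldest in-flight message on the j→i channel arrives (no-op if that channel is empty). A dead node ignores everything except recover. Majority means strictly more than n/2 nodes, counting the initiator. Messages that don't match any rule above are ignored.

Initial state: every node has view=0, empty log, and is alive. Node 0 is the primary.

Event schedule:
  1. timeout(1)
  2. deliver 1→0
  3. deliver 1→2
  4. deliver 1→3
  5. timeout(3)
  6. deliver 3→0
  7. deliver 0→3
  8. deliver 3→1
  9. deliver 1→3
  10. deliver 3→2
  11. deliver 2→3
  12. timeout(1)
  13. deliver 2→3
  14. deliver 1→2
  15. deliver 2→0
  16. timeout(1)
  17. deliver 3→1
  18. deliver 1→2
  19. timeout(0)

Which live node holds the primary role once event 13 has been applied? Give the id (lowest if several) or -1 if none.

[1] timeout(1) → N1(prim v1 [-])
[2] deliver 1→0 → N0(back v1 [-])
[3] deliver 1→2 → N2(back v1 [-])
[4] deliver 1→3 → N3(back v1 [-])
[5] timeout(3) → N3(back v2 [-])
[6] deliver 3→0 → N0(back v2 [-])
[7] deliver 0→3 → ∅
[8] deliver 3→1 → N1(back v2 [-])
[9] deliver 1→3 → ∅
[10] deliver 3→2 → N2(prim v2 [-])
[11] deliver 2→3 → ∅
[12] timeout(1) → N1(back v3 [-])
[13] deliver 2→3 → ∅

2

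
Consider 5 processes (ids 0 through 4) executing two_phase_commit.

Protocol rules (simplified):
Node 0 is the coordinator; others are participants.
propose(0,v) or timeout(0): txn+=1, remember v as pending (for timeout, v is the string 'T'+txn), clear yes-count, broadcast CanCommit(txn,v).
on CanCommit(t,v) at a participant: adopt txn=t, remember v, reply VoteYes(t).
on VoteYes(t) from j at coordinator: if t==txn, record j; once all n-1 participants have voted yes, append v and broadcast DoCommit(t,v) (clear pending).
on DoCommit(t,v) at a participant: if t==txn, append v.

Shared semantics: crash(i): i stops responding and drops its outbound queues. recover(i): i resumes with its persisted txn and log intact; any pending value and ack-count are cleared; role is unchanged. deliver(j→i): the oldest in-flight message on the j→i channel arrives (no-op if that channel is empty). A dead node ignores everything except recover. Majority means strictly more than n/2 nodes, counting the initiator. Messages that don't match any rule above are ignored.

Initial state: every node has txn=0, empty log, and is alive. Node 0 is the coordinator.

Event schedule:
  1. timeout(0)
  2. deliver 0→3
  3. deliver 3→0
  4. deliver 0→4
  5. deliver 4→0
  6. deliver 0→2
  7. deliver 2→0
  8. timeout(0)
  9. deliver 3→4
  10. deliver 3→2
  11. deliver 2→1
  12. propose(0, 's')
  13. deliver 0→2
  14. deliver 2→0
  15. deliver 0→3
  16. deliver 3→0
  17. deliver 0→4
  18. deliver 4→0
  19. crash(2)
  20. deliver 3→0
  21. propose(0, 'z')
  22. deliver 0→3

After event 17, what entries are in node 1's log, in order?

empty

after 1 — timeout(0): n0:coor/t1/[-]
after 2 — deliver 0→3: n3:part/t1/[-]
after 3 — deliver 3→0: ·
after 4 — deliver 0→4: n4:part/t1/[-]
after 5 — deliver 4→0: ·
after 6 — deliver 0→2: n2:part/t1/[-]
after 7 — deliver 2→0: ·
after 8 — timeout(0): n0:coor/t2/[-]
after 9 — deliver 3→4: ·
after 10 — deliver 3→2: ·
after 11 — deliver 2→1: ·
after 12 — propose(0,'s'): n0:coor/t3/[-]
after 13 — deliver 0→2: n2:part/t2/[-]
after 14 — deliver 2→0: ·
after 15 — deliver 0→3: n3:part/t2/[-]
after 16 — deliver 3→0: ·
after 17 — deliver 0→4: n4:part/t2/[-]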